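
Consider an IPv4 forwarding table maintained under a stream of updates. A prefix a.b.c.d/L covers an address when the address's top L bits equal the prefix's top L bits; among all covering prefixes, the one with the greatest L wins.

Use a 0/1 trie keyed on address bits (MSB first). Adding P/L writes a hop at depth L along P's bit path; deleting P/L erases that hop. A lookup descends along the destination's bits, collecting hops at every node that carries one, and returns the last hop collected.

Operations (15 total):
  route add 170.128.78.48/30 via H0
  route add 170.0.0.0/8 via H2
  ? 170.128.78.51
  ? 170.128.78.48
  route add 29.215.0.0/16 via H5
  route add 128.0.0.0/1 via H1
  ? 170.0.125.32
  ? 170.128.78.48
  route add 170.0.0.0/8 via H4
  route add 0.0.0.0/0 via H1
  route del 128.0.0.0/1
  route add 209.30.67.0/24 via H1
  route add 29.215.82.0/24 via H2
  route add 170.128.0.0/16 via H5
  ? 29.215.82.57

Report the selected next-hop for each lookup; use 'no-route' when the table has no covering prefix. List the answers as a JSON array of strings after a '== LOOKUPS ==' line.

Apply in order:
  + 170.128.78.48/30 (H0) depth=30
  + 170.0.0.0/8 (H2) depth=8
  lookup 170.128.78.51: bits 101010101000000001001110001100 walk d0:-→d1:-→d2:-→d3:-→d4:-→d5:-→d6:-→d7:-→d8:H2→d9:-→d10:-→d11:-→d12:-→d13:-→d14:-→d15:-→d16:-→d17:-→d18:-→d19:-→d20:-→d21:-→d22:-→d23:-→d24:-→d25:-→d26:-→d27:-→d28:-→d29:-→d30:H0 -> H0
  lookup 170.128.78.48: bits 101010101000000001001110001100 walk d0:-→d1:-→d2:-→d3:-→d4:-→d5:-→d6:-→d7:-→d8:H2→d9:-→d10:-→d11:-→d12:-→d13:-→d14:-→d15:-→d16:-→d17:-→d18:-→d19:-→d20:-→d21:-→d22:-→d23:-→d24:-→d25:-→d26:-→d27:-→d28:-→d29:-→d30:H0 -> H0
  + 29.215.0.0/16 (H5) depth=16
  + 128.0.0.0/1 (H1) depth=1
  lookup 170.0.125.32: bits 10101010 walk d0:-→d1:H1→d2:-→d3:-→d4:-→d5:-→d6:-→d7:-→d8:H2 -> H2
  lookup 170.128.78.48: bits 101010101000000001001110001100 walk d0:-→d1:H1→d2:-→d3:-→d4:-→d5:-→d6:-→d7:-→d8:H2→d9:-→d10:-→d11:-→d12:-→d13:-→d14:-→d15:-→d16:-→d17:-→d18:-→d19:-→d20:-→d21:-→d22:-→d23:-→d24:-→d25:-→d26:-→d27:-→d28:-→d29:-→d30:H0 -> H0
  + 170.0.0.0/8 (H4) depth=8
  + 0.0.0.0/0 (H1) depth=0
  del 128.0.0.0/1 (clear depth 1)
  + 209.30.67.0/24 (H1) depth=24
  + 29.215.82.0/24 (H2) depth=24
  + 170.128.0.0/16 (H5) depth=16
  lookup 29.215.82.57: bits 000111011101011101010010 walk d0:H1→d1:-→d2:-→d3:-→d4:-→d5:-→d6:-→d7:-→d8:-→d9:-→d10:-→d11:-→d12:-→d13:-→d14:-→d15:-→d16:H5→d17:-→d18:-→d19:-→d20:-→d21:-→d22:-→d23:-→d24:H2 -> H2

== LOOKUPS ==
["H0","H0","H2","H0","H2"]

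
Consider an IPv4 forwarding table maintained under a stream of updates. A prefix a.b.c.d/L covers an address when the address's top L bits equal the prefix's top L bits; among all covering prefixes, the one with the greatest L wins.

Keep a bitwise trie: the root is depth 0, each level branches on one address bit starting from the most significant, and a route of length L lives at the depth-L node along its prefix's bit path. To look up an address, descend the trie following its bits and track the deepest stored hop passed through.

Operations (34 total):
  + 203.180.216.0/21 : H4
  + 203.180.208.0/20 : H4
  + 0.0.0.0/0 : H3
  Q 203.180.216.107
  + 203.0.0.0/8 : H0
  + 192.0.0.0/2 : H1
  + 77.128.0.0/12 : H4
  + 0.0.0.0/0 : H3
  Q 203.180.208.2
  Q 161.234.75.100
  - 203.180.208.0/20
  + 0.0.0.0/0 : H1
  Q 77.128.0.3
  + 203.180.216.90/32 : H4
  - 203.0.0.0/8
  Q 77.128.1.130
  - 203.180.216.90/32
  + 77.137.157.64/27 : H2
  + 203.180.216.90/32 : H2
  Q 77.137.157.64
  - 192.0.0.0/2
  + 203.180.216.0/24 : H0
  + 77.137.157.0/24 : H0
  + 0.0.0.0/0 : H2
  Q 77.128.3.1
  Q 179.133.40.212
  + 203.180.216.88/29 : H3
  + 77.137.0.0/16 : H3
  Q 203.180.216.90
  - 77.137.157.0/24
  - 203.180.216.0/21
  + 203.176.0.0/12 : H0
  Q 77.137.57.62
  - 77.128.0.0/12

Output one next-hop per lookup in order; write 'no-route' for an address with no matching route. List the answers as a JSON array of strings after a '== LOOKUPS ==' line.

Apply in order:
  + 203.180.216.0/21 (H4) depth=21
  + 203.180.208.0/20 (H4) depth=20
  + 0.0.0.0/0 (H3) depth=0
  lookup 203.180.216.107: bits 110010111011010011011 walk d0:H3→d1:-→d2:-→d3:-→d4:-→d5:-→d6:-→d7:-→d8:-→d9:-→d10:-→d11:-→d12:-→d13:-→d14:-→d15:-→d16:-→d17:-→d18:-→d19:-→d20:H4→d21:H4 -> H4
  + 203.0.0.0/8 (H0) depth=8
  + 192.0.0.0/2 (H1) depth=2
  + 77.128.0.0/12 (H4) depth=12
  + 0.0.0.0/0 (H3) depth=0
  lookup 203.180.208.2: bits 11001011101101001101 walk d0:H3→d1:-→d2:H1→d3:-→d4:-→d5:-→d6:-→d7:-→d8:H0→d9:-→d10:-→d11:-→d12:-→d13:-→d14:-→d15:-→d16:-→d17:-→d18:-→d19:-→d20:H4 -> H4
  lookup 161.234.75.100: bits 1 walk d0:H3→d1:- -> H3
  - 203.180.208.0/20 clear@20
  + 0.0.0.0/0 (H1) depth=0
  lookup 77.128.0.3: bits 010011011000 walk d0:H1→d1:-→d2:-→d3:-→d4:-→d5:-→d6:-→d7:-→d8:-→d9:-→d10:-→d11:-→d12:H4 -> H4
  + 203.180.216.90/32 (H4) depth=32
  - 203.0.0.0/8 clear@8
  lookup 77.128.1.130: bits 010011011000 walk d0:H1→d1:-→d2:-→d3:-→d4:-→d5:-→d6:-→d7:-→d8:-→d9:-→d10:-→d11:-→d12:H4 -> H4
  - 203.180.216.90/32 clear@32
  + 77.137.157.64/27 (H2) depth=27
  + 203.180.216.90/32 (H2) depth=32
  lookup 77.137.157.64: bits 010011011000100110011101010 walk d0:H1→d1:-→d2:-→d3:-→d4:-→d5:-→d6:-→d7:-→d8:-→d9:-→d10:-→d11:-→d12:H4→d13:-→d14:-→d15:-→d16:-→d17:-→d18:-→d19:-→d20:-→d21:-→d22:-→d23:-→d24:-→d25:-→d26:-→d27:H2 -> H2
  - 192.0.0.0/2 clear@2
  + 203.180.216.0/24 (H0) depth=24
  + 77.137.157.0/24 (H0) depth=24
  + 0.0.0.0/0 (H2) depth=0
  lookup 77.128.3.1: bits 010011011000 walk d0:H2→d1:-→d2:-→d3:-→d4:-→d5:-→d6:-→d7:-→d8:-→d9:-→d10:-→d11:-→d12:H4 -> H4
  lookup 179.133.40.212: bits 1 walk d0:H2→d1:- -> H2
  + 203.180.216.88/29 (H3) depth=29
  + 77.137.0.0/16 (H3) depth=16
  lookup 203.180.216.90: bits 11001011101101001101100001011010 walk d0:H2→d1:-→d2:-→d3:-→d4:-→d5:-→d6:-→d7:-→d8:-→d9:-→d10:-→d11:-→d12:-→d13:-→d14:-→d15:-→d16:-→d17:-→d18:-→d19:-→d20:-→d21:H4→d22:-→d23:-→d24:H0→d25:-→d26:-→d27:-→d28:-→d29:H3→d30:-→d31:-→d32:H2 -> H2
  - 77.137.157.0/24 clear@24
  - 203.180.216.0/21 clear@21
  + 203.176.0.0/12 (H0) depth=12
  lookup 77.137.57.62: bits 0100110110001001 walk d0:H2→d1:-→d2:-→d3:-→d4:-→d5:-→d6:-→d7:-→d8:-→d9:-→d10:-→d11:-→d12:H4→d13:-→d14:-→d15:-→d16:H3 -> H3
  - 77.128.0.0/12 clear@12

== LOOKUPS ==
["H4","H4","H3","H4","H4","H2","H4","H2","H2","H3"]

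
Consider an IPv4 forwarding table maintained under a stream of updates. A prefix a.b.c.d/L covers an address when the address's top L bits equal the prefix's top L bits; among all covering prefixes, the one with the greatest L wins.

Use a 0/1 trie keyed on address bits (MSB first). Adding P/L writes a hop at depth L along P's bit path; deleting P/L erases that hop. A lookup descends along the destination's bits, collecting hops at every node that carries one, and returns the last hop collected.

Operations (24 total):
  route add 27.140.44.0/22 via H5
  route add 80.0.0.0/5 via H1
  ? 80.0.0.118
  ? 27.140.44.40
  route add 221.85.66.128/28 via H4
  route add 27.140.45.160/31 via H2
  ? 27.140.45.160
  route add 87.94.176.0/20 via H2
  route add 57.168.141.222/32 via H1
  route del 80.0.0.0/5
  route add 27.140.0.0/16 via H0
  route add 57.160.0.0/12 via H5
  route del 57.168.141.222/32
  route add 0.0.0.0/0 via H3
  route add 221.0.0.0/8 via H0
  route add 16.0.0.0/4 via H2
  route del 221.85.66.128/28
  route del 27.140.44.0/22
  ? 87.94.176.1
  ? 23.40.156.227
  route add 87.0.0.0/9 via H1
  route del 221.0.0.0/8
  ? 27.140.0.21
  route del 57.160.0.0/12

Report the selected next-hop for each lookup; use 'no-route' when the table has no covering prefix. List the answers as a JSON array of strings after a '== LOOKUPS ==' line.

Trace:
  add 27.140.44.0/22 -> H5 at depth 22
  add 80.0.0.0/5 -> H1 at depth 5
  ? 80.0.0.118  path d0:-→d1:-→d2:-→d3:-→d4:-→d5:H1  best=H1
  ? 27.140.44.40  path d0:-→d1:-→d2:-→d3:-→d4:-→d5:-→d6:-→d7:-→d8:-→d9:-→d10:-→d11:-→d12:-→d13:-→d14:-→d15:-→d16:-→d17:-→d18:-→d19:-→d20:-→d21:-→d22:H5  best=H5
  add 221.85.66.128/28 -> H4 at depth 28
  add 27.140.45.160/31 -> H2 at depth 31
  ? 27.140.45.160  path d0:-→d1:-→d2:-→d3:-→d4:-→d5:-→d6:-→d7:-→d8:-→d9:-→d10:-→d11:-→d12:-→d13:-→d14:-→d15:-→d16:-→d17:-→d18:-→d19:-→d20:-→d21:-→d22:H5→d23:-→d24:-→d25:-→d26:-→d27:-→d28:-→d29:-→d30:-→d31:H2  best=H2
  add 87.94.176.0/20 -> H2 at depth 20
  add 57.168.141.222/32 -> H1 at depth 32
  - 80.0.0.0/5 clear@5
  add 27.140.0.0/16 -> H0 at depth 16
  add 57.160.0.0/12 -> H5 at depth 12
  - 57.168.141.222/32 clear@32
  add 0.0.0.0/0 -> H3 at depth 0
  add 221.0.0.0/8 -> H0 at depth 8
  add 16.0.0.0/4 -> H2 at depth 4
  - 221.85.66.128/28 clear@28
  - 27.140.44.0/22 clear@22
  ? 87.94.176.1  path d0:H3→d1:-→d2:-→d3:-→d4:-→d5:-→d6:-→d7:-→d8:-→d9:-→d10:-→d11:-→d12:-→d13:-→d14:-→d15:-→d16:-→d17:-→d18:-→d19:-→d20:H2  best=H2
  ? 23.40.156.227  path d0:H3→d1:-→d2:-→d3:-→d4:H2  best=H2
  add 87.0.0.0/9 -> H1 at depth 9
  - 221.0.0.0/8 clear@8
  ? 27.140.0.21  path d0:H3→d1:-→d2:-→d3:-→d4:H2→d5:-→d6:-→d7:-→d8:-→d9:-→d10:-→d11:-→d12:-→d13:-→d14:-→d15:-→d16:H0→d17:-→d18:-  best=H0
  - 57.160.0.0/12 clear@12

== LOOKUPS ==
["H1","H5","H2","H2","H2","H0"]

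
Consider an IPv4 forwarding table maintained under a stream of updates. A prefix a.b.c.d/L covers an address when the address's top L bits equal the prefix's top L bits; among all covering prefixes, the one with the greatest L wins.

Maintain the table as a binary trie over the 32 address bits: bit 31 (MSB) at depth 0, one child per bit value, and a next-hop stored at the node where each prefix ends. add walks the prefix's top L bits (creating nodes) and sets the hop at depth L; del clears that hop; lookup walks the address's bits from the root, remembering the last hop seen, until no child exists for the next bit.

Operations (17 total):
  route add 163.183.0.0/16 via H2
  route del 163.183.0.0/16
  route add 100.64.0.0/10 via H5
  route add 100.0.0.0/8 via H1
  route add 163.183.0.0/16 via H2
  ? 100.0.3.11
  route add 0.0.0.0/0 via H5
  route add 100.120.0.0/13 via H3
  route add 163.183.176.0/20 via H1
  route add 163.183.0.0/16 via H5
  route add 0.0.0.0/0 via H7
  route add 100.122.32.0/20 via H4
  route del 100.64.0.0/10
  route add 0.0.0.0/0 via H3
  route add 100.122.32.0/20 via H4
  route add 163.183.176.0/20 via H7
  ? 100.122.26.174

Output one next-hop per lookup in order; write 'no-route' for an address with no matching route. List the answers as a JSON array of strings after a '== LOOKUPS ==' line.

Process each operation:
  add 163.183.0.0/16 -> H2 at depth 16
  del 163.183.0.0/16 (clear depth 16)
  add 100.64.0.0/10 -> H5 at depth 10
  add 100.0.0.0/8 -> H1 at depth 8
  add 163.183.0.0/16 -> H2 at depth 16
  Q 100.0.3.11: descend 011001000 ; hops seen [H1] ; pick H1
  add 0.0.0.0/0 -> H5 at depth 0
  add 100.120.0.0/13 -> H3 at depth 13
  add 163.183.176.0/20 -> H1 at depth 20
  add 163.183.0.0/16 -> H5 at depth 16
  add 0.0.0.0/0 -> H7 at depth 0
  add 100.122.32.0/20 -> H4 at depth 20
  del 100.64.0.0/10 (clear depth 10)
  add 0.0.0.0/0 -> H3 at depth 0
  add 100.122.32.0/20 -> H4 at depth 20
  add 163.183.176.0/20 -> H7 at depth 20
  Q 100.122.26.174: descend 011001000111101000 ; hops seen [H3,H1,H3] ; pick H3

== LOOKUPS ==
["H1","H3"]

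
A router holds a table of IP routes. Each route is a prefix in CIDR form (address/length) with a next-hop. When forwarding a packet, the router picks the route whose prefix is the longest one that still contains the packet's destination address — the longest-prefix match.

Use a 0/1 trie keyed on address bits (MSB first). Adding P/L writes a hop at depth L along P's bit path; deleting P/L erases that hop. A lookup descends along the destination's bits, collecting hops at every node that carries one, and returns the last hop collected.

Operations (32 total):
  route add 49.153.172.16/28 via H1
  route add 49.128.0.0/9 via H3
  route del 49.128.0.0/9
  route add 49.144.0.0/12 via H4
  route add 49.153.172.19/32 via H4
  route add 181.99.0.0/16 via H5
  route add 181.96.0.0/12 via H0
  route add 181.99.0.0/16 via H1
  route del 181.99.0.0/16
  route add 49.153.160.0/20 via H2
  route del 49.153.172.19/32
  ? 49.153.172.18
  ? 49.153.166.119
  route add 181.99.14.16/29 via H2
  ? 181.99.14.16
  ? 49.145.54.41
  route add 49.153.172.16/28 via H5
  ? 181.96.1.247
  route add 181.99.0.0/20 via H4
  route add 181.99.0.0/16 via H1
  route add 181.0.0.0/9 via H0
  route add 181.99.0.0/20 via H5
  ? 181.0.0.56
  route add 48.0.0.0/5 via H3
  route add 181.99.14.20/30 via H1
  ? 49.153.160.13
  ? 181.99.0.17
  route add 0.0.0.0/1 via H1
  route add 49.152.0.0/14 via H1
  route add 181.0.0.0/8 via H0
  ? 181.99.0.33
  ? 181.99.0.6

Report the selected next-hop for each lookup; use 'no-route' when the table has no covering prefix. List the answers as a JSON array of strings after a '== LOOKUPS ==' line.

Process each operation:
  add 49.153.172.16/28 -> H1 at depth 28
  add 49.128.0.0/9 -> H3 at depth 9
  - 49.128.0.0/9 clear@9
  add 49.144.0.0/12 -> H4 at depth 12
  add 49.153.172.19/32 -> H4 at depth 32
  add 181.99.0.0/16 -> H5 at depth 16
  add 181.96.0.0/12 -> H0 at depth 12
  add 181.99.0.0/16 -> H1 at depth 16
  - 181.99.0.0/16 clear@16
  add 49.153.160.0/20 -> H2 at depth 20
  - 49.153.172.19/32 clear@32
  lookup 49.153.172.18: bits 0011000110011001101011000001001 walk d0:-→d1:-→d2:-→d3:-→d4:-→d5:-→d6:-→d7:-→d8:-→d9:-→d10:-→d11:-→d12:H4→d13:-→d14:-→d15:-→d16:-→d17:-→d18:-→d19:-→d20:H2→d21:-→d22:-→d23:-→d24:-→d25:-→d26:-→d27:-→d28:H1→d29:-→d30:-→d31:- -> H1
  lookup 49.153.166.119: bits 00110001100110011010 walk d0:-→d1:-→d2:-→d3:-→d4:-→d5:-→d6:-→d7:-→d8:-→d9:-→d10:-→d11:-→d12:H4→d13:-→d14:-→d15:-→d16:-→d17:-→d18:-→d19:-→d20:H2 -> H2
  add 181.99.14.16/29 -> H2 at depth 29
  lookup 181.99.14.16: bits 10110101011000110000111000010 walk d0:-→d1:-→d2:-→d3:-→d4:-→d5:-→d6:-→d7:-→d8:-→d9:-→d10:-→d11:-→d12:H0→d13:-→d14:-→d15:-→d16:-→d17:-→d18:-→d19:-→d20:-→d21:-→d22:-→d23:-→d24:-→d25:-→d26:-→d27:-→d28:-→d29:H2 -> H2
  lookup 49.145.54.41: bits 001100011001 walk d0:-→d1:-→d2:-→d3:-→d4:-→d5:-→d6:-→d7:-→d8:-→d9:-→d10:-→d11:-→d12:H4 -> H4
  add 49.153.172.16/28 -> H5 at depth 28
  lookup 181.96.1.247: bits 10110101011000 walk d0:-→d1:-→d2:-→d3:-→d4:-→d5:-→d6:-→d7:-→d8:-→d9:-→d10:-→d11:-→d12:H0→d13:-→d14:- -> H0
  add 181.99.0.0/20 -> H4 at depth 20
  add 181.99.0.0/16 -> H1 at depth 16
  add 181.0.0.0/9 -> H0 at depth 9
  add 181.99.0.0/20 -> H5 at depth 20
  lookup 181.0.0.56: bits 101101010 walk d0:-→d1:-→d2:-→d3:-→d4:-→d5:-→d6:-→d7:-→d8:-→d9:H0 -> H0
  add 48.0.0.0/5 -> H3 at depth 5
  add 181.99.14.20/30 -> H1 at depth 30
  lookup 49.153.160.13: bits 00110001100110011010 walk d0:-→d1:-→d2:-→d3:-→d4:-→d5:H3→d6:-→d7:-→d8:-→d9:-→d10:-→d11:-→d12:H4→d13:-→d14:-→d15:-→d16:-→d17:-→d18:-→d19:-→d20:H2 -> H2
  lookup 181.99.0.17: bits 10110101011000110000 walk d0:-→d1:-→d2:-→d3:-→d4:-→d5:-→d6:-→d7:-→d8:-→d9:H0→d10:-→d11:-→d12:H0→d13:-→d14:-→d15:-→d16:H1→d17:-→d18:-→d19:-→d20:H5 -> H5
  add 0.0.0.0/1 -> H1 at depth 1
  add 49.152.0.0/14 -> H1 at depth 14
  add 181.0.0.0/8 -> H0 at depth 8
  lookup 181.99.0.33: bits 10110101011000110000 walk d0:-→d1:-→d2:-→d3:-→d4:-→d5:-→d6:-→d7:-→d8:H0→d9:H0→d10:-→d11:-→d12:H0→d13:-→d14:-→d15:-→d16:H1→d17:-→d18:-→d19:-→d20:H5 -> H5
  lookup 181.99.0.6: bits 10110101011000110000 walk d0:-→d1:-→d2:-→d3:-→d4:-→d5:-→d6:-→d7:-→d8:H0→d9:H0→d10:-→d11:-→d12:H0→d13:-→d14:-→d15:-→d16:H1→d17:-→d18:-→d19:-→d20:H5 -> H5

== LOOKUPS ==
["H1","H2","H2","H4","H0","H0","H2","H5","H5","H5"]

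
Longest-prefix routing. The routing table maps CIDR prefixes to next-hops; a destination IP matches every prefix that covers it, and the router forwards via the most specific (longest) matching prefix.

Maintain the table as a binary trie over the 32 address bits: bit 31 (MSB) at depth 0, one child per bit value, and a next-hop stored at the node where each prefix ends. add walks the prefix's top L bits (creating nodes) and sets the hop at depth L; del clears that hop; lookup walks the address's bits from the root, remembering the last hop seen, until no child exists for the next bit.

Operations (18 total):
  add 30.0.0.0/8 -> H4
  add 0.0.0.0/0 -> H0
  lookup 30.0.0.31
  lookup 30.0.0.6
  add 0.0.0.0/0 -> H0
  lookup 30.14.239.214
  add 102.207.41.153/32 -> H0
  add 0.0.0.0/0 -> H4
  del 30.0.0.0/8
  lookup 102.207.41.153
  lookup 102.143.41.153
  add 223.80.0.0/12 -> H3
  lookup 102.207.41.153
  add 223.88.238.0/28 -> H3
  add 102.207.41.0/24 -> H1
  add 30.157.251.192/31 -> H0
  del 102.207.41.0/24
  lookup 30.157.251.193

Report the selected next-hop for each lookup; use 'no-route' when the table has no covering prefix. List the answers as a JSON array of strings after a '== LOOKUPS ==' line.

Process each operation:
  add 30.0.0.0/8 -> H4 at depth 8
  add 0.0.0.0/0 -> H0 at depth 0
  ? 30.0.0.31  path d0:H0→d1:-→d2:-→d3:-→d4:-→d5:-→d6:-→d7:-→d8:H4  best=H4
  ? 30.0.0.6  path d0:H0→d1:-→d2:-→d3:-→d4:-→d5:-→d6:-→d7:-→d8:H4  best=H4
  add 0.0.0.0/0 -> H0 at depth 0
  ? 30.14.239.214  path d0:H0→d1:-→d2:-→d3:-→d4:-→d5:-→d6:-→d7:-→d8:H4  best=H4
  add 102.207.41.153/32 -> H0 at depth 32
  add 0.0.0.0/0 -> H4 at depth 0
  del 30.0.0.0/8 (clear depth 8)
  ? 102.207.41.153  path d0:H4→d1:-→d2:-→d3:-→d4:-→d5:-→d6:-→d7:-→d8:-→d9:-→d10:-→d11:-→d12:-→d13:-→d14:-→d15:-→d16:-→d17:-→d18:-→d19:-→d20:-→d21:-→d22:-→d23:-→d24:-→d25:-→d26:-→d27:-→d28:-→d29:-→d30:-→d31:-→d32:H0  best=H0
  ? 102.143.41.153  path d0:H4→d1:-→d2:-→d3:-→d4:-→d5:-→d6:-→d7:-→d8:-→d9:-  best=H4
  add 223.80.0.0/12 -> H3 at depth 12
  ? 102.207.41.153  path d0:H4→d1:-→d2:-→d3:-→d4:-→d5:-→d6:-→d7:-→d8:-→d9:-→d10:-→d11:-→d12:-→d13:-→d14:-→d15:-→d16:-→d17:-→d18:-→d19:-→d20:-→d21:-→d22:-→d23:-→d24:-→d25:-→d26:-→d27:-→d28:-→d29:-→d30:-→d31:-→d32:H0  best=H0
  add 223.88.238.0/28 -> H3 at depth 28
  add 102.207.41.0/24 -> H1 at depth 24
  add 30.157.251.192/31 -> H0 at depth 31
  del 102.207.41.0/24 (clear depth 24)
  ? 30.157.251.193  path d0:H4→d1:-→d2:-→d3:-→d4:-→d5:-→d6:-→d7:-→d8:-→d9:-→d10:-→d11:-→d12:-→d13:-→d14:-→d15:-→d16:-→d17:-→d18:-→d19:-→d20:-→d21:-→d22:-→d23:-→d24:-→d25:-→d26:-→d27:-→d28:-→d29:-→d30:-→d31:H0  best=H0

== LOOKUPS ==
["H4","H4","H4","H0","H4","H0","H0"]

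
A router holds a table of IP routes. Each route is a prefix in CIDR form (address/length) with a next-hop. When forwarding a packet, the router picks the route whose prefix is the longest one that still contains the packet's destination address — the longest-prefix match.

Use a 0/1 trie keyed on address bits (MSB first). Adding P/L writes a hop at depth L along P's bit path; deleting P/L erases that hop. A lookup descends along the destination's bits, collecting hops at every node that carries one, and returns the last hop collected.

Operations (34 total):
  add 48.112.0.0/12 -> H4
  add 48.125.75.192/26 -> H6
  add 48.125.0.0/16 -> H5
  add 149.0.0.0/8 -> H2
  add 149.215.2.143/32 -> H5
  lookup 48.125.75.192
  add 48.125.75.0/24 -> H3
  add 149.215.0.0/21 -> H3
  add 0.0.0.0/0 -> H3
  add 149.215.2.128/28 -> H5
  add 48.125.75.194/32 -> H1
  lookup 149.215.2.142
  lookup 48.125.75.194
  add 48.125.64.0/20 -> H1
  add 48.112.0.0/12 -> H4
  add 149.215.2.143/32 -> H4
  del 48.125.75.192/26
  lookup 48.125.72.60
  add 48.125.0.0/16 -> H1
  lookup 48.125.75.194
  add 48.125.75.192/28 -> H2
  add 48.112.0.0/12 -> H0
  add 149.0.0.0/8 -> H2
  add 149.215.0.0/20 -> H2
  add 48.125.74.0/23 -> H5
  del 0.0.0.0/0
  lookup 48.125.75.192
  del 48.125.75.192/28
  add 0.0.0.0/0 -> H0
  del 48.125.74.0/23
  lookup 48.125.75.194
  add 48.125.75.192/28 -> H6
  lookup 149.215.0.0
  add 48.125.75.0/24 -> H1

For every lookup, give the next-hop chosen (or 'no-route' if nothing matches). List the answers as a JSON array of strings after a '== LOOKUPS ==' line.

Trace:
  + 48.112.0.0/12 (H4) depth=12
  + 48.125.75.192/26 (H6) depth=26
  + 48.125.0.0/16 (H5) depth=16
  + 149.0.0.0/8 (H2) depth=8
  + 149.215.2.143/32 (H5) depth=32
  Q 48.125.75.192: descend 00110000011111010100101111 ; hops seen [H4,H5,H6] ; pick H6
  + 48.125.75.0/24 (H3) depth=24
  + 149.215.0.0/21 (H3) depth=21
  + 0.0.0.0/0 (H3) depth=0
  + 149.215.2.128/28 (H5) depth=28
  + 48.125.75.194/32 (H1) depth=32
  Q 149.215.2.142: descend 1001010111010111000000101000111 ; hops seen [H3,H2,H3,H5] ; pick H5
  Q 48.125.75.194: descend 00110000011111010100101111000010 ; hops seen [H3,H4,H5,H3,H6,H1] ; pick H1
  + 48.125.64.0/20 (H1) depth=20
  + 48.112.0.0/12 (H4) depth=12
  + 149.215.2.143/32 (H4) depth=32
  - 48.125.75.192/26 clear@26
  Q 48.125.72.60: descend 0011000001111101010010 ; hops seen [H3,H4,H5,H1] ; pick H1
  + 48.125.0.0/16 (H1) depth=16
  Q 48.125.75.194: descend 00110000011111010100101111000010 ; hops seen [H3,H4,H1,H1,H3,H1] ; pick H1
  + 48.125.75.192/28 (H2) depth=28
  + 48.112.0.0/12 (H0) depth=12
  + 149.0.0.0/8 (H2) depth=8
  + 149.215.0.0/20 (H2) depth=20
  + 48.125.74.0/23 (H5) depth=23
  - 0.0.0.0/0 clear@0
  Q 48.125.75.192: descend 001100000111110101001011110000 ; hops seen [H0,H1,H1,H5,H3,H2] ; pick H2
  - 48.125.75.192/28 clear@28
  + 0.0.0.0/0 (H0) depth=0
  - 48.125.74.0/23 clear@23
  Q 48.125.75.194: descend 00110000011111010100101111000010 ; hops seen [H0,H0,H1,H1,H3,H1] ; pick H1
  + 48.125.75.192/28 (H6) depth=28
  Q 149.215.0.0: descend 1001010111010111000000 ; hops seen [H0,H2,H2,H3] ; pick H3
  + 48.125.75.0/24 (H1) depth=24

== LOOKUPS ==
["H6","H5","H1","H1","H1","H2","H1","H3"]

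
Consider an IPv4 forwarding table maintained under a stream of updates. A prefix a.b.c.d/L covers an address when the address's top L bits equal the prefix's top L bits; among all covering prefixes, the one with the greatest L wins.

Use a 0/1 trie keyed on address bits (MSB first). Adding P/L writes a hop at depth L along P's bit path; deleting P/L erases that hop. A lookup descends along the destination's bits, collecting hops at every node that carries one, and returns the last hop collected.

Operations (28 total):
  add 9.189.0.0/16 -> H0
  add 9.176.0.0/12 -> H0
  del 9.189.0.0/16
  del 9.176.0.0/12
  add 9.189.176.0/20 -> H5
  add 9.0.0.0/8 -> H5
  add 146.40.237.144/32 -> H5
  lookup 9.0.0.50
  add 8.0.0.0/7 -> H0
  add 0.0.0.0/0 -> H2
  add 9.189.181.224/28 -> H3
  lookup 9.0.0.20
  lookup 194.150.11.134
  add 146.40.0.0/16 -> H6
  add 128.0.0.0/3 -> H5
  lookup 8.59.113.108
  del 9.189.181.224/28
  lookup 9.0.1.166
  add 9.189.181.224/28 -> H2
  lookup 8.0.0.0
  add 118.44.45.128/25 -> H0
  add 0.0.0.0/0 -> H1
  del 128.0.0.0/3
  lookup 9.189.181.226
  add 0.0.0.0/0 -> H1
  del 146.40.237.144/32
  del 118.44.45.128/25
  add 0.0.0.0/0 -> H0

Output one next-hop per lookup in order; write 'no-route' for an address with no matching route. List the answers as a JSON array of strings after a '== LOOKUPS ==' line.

Process each operation:
  add 9.189.0.0/16 -> H0 at depth 16
  add 9.176.0.0/12 -> H0 at depth 12
  - 9.189.0.0/16 clear@16
  - 9.176.0.0/12 clear@12
  add 9.189.176.0/20 -> H5 at depth 20
  add 9.0.0.0/8 -> H5 at depth 8
  add 146.40.237.144/32 -> H5 at depth 32
  Q 9.0.0.50: descend 00001001 ; hops seen [H5] ; pick H5
  add 8.0.0.0/7 -> H0 at depth 7
  add 0.0.0.0/0 -> H2 at depth 0
  add 9.189.181.224/28 -> H3 at depth 28
  Q 9.0.0.20: descend 00001001 ; hops seen [H2,H0,H5] ; pick H5
  Q 194.150.11.134: descend 1 ; hops seen [H2] ; pick H2
  add 146.40.0.0/16 -> H6 at depth 16
  add 128.0.0.0/3 -> H5 at depth 3
  Q 8.59.113.108: descend 0000100 ; hops seen [H2,H0] ; pick H0
  - 9.189.181.224/28 clear@28
  Q 9.0.1.166: descend 00001001 ; hops seen [H2,H0,H5] ; pick H5
  add 9.189.181.224/28 -> H2 at depth 28
  Q 8.0.0.0: descend 0000100 ; hops seen [H2,H0] ; pick H0
  add 118.44.45.128/25 -> H0 at depth 25
  add 0.0.0.0/0 -> H1 at depth 0
  - 128.0.0.0/3 clear@3
  Q 9.189.181.226: descend 0000100110111101101101011110 ; hops seen [H1,H0,H5,H5,H2] ; pick H2
  add 0.0.0.0/0 -> H1 at depth 0
  - 146.40.237.144/32 clear@32
  - 118.44.45.128/25 clear@25
  add 0.0.0.0/0 -> H0 at depth 0

== LOOKUPS ==
["H5","H5","H2","H0","H5","H0","H2"]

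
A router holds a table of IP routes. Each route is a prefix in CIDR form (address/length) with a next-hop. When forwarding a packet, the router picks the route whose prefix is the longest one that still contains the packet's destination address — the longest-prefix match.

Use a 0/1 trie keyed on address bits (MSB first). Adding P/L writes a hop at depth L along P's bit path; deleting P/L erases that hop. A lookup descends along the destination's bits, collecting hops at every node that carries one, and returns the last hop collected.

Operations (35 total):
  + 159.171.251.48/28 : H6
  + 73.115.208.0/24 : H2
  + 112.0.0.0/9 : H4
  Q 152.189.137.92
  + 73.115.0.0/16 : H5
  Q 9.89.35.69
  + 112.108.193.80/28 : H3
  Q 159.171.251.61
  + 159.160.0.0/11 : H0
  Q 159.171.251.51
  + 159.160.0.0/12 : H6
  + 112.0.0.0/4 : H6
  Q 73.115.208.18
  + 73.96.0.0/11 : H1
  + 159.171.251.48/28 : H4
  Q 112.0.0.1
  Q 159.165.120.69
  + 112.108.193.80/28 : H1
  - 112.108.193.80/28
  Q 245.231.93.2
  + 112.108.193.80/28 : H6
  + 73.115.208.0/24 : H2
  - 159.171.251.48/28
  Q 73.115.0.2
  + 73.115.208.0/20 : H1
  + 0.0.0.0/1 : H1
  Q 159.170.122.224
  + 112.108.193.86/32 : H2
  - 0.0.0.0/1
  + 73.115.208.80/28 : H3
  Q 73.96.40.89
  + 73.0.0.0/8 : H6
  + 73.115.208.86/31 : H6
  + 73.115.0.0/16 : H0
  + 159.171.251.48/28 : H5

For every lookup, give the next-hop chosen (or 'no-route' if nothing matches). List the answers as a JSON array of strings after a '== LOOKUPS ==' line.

Apply in order:
  add 159.171.251.48/28 -> H6 at depth 28
  add 73.115.208.0/24 -> H2 at depth 24
  add 112.0.0.0/9 -> H4 at depth 9
  lookup 152.189.137.92: bits 10011 walk d0:-→d1:-→d2:-→d3:-→d4:-→d5:- -> no-route
  add 73.115.0.0/16 -> H5 at depth 16
  lookup 9.89.35.69: bits 0 walk d0:-→d1:- -> no-route
  add 112.108.193.80/28 -> H3 at depth 28
  lookup 159.171.251.61: bits 1001111110101011111110110011 walk d0:-→d1:-→d2:-→d3:-→d4:-→d5:-→d6:-→d7:-→d8:-→d9:-→d10:-→d11:-→d12:-→d13:-→d14:-→d15:-→d16:-→d17:-→d18:-→d19:-→d20:-→d21:-→d22:-→d23:-→d24:-→d25:-→d26:-→d27:-→d28:H6 -> H6
  add 159.160.0.0/11 -> H0 at depth 11
  lookup 159.171.251.51: bits 1001111110101011111110110011 walk d0:-→d1:-→d2:-→d3:-→d4:-→d5:-→d6:-→d7:-→d8:-→d9:-→d10:-→d11:H0→d12:-→d13:-→d14:-→d15:-→d16:-→d17:-→d18:-→d19:-→d20:-→d21:-→d22:-→d23:-→d24:-→d25:-→d26:-→d27:-→d28:H6 -> H6
  add 159.160.0.0/12 -> H6 at depth 12
  add 112.0.0.0/4 -> H6 at depth 4
  lookup 73.115.208.18: bits 010010010111001111010000 walk d0:-→d1:-→d2:-→d3:-→d4:-→d5:-→d6:-→d7:-→d8:-→d9:-→d10:-→d11:-→d12:-→d13:-→d14:-→d15:-→d16:H5→d17:-→d18:-→d19:-→d20:-→d21:-→d22:-→d23:-→d24:H2 -> H2
  add 73.96.0.0/11 -> H1 at depth 11
  add 159.171.251.48/28 -> H4 at depth 28
  lookup 112.0.0.1: bits 011100000 walk d0:-→d1:-→d2:-→d3:-→d4:H6→d5:-→d6:-→d7:-→d8:-→d9:H4 -> H4
  lookup 159.165.120.69: bits 100111111010 walk d0:-→d1:-→d2:-→d3:-→d4:-→d5:-→d6:-→d7:-→d8:-→d9:-→d10:-→d11:H0→d12:H6 -> H6
  add 112.108.193.80/28 -> H1 at depth 28
  del 112.108.193.80/28 (clear depth 28)
  lookup 245.231.93.2: bits 1 walk d0:-→d1:- -> no-route
  add 112.108.193.80/28 -> H6 at depth 28
  add 73.115.208.0/24 -> H2 at depth 24
  del 159.171.251.48/28 (clear depth 28)
  lookup 73.115.0.2: bits 0100100101110011 walk d0:-→d1:-→d2:-→d3:-→d4:-→d5:-→d6:-→d7:-→d8:-→d9:-→d10:-→d11:H1→d12:-→d13:-→d14:-→d15:-→d16:H5 -> H5
  add 73.115.208.0/20 -> H1 at depth 20
  add 0.0.0.0/1 -> H1 at depth 1
  lookup 159.170.122.224: bits 100111111010101 walk d0:-→d1:-→d2:-→d3:-→d4:-→d5:-→d6:-→d7:-→d8:-→d9:-→d10:-→d11:H0→d12:H6→d13:-→d14:-→d15:- -> H6
  add 112.108.193.86/32 -> H2 at depth 32
  del 0.0.0.0/1 (clear depth 1)
  add 73.115.208.80/28 -> H3 at depth 28
  lookup 73.96.40.89: bits 01001001011 walk d0:-→d1:-→d2:-→d3:-→d4:-→d5:-→d6:-→d7:-→d8:-→d9:-→d10:-→d11:H1 -> H1
  add 73.0.0.0/8 -> H6 at depth 8
  add 73.115.208.86/31 -> H6 at depth 31
  add 73.115.0.0/16 -> H0 at depth 16
  add 159.171.251.48/28 -> H5 at depth 28

== LOOKUPS ==
["no-route","no-route","H6","H6","H2","H4","H6","no-route","H5","H6","H1"]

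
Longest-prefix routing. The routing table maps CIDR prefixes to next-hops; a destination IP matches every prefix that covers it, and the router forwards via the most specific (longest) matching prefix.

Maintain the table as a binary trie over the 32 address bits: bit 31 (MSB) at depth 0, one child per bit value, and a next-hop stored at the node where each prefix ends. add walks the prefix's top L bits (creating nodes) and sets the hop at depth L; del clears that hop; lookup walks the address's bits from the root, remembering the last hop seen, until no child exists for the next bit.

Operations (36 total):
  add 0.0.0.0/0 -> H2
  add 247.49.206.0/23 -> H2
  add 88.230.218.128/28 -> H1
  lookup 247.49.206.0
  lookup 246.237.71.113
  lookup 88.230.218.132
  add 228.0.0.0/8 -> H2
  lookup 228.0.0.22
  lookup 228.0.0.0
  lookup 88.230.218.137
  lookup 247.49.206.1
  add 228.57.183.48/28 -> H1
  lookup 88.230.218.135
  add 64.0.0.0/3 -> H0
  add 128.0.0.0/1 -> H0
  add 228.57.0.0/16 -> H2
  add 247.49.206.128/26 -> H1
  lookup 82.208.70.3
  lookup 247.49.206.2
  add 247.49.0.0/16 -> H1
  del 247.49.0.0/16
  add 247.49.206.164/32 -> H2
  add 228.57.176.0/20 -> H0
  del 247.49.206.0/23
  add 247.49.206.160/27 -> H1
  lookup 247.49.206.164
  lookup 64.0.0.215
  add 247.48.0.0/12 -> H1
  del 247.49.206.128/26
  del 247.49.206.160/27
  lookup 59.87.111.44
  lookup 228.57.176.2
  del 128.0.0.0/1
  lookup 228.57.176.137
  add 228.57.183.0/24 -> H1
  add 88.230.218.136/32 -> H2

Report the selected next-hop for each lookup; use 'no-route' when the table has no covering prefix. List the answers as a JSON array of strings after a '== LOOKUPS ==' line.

Trace:
  + 0.0.0.0/0 (H2) depth=0
  + 247.49.206.0/23 (H2) depth=23
  + 88.230.218.128/28 (H1) depth=28
  Q 247.49.206.0: descend 11110111001100011100111 ; hops seen [H2,H2] ; pick H2
  Q 246.237.71.113: descend 1111011 ; hops seen [H2] ; pick H2
  Q 88.230.218.132: descend 0101100011100110110110101000 ; hops seen [H2,H1] ; pick H1
  + 228.0.0.0/8 (H2) depth=8
  Q 228.0.0.22: descend 11100100 ; hops seen [H2,H2] ; pick H2
  Q 228.0.0.0: descend 11100100 ; hops seen [H2,H2] ; pick H2
  Q 88.230.218.137: descend 0101100011100110110110101000 ; hops seen [H2,H1] ; pick H1
  Q 247.49.206.1: descend 11110111001100011100111 ; hops seen [H2,H2] ; pick H2
  + 228.57.183.48/28 (H1) depth=28
  Q 88.230.218.135: descend 0101100011100110110110101000 ; hops seen [H2,H1] ; pick H1
  + 64.0.0.0/3 (H0) depth=3
  + 128.0.0.0/1 (H0) depth=1
  + 228.57.0.0/16 (H2) depth=16
  + 247.49.206.128/26 (H1) depth=26
  Q 82.208.70.3: descend 0101 ; hops seen [H2,H0] ; pick H0
  Q 247.49.206.2: descend 111101110011000111001110 ; hops seen [H2,H0,H2] ; pick H2
  + 247.49.0.0/16 (H1) depth=16
  - 247.49.0.0/16 clear@16
  + 247.49.206.164/32 (H2) depth=32
  + 228.57.176.0/20 (H0) depth=20
  - 247.49.206.0/23 clear@23
  + 247.49.206.160/27 (H1) depth=27
  Q 247.49.206.164: descend 11110111001100011100111010100100 ; hops seen [H2,H0,H1,H1,H2] ; pick H2
  Q 64.0.0.215: descend 010 ; hops seen [H2,H0] ; pick H0
  + 247.48.0.0/12 (H1) depth=12
  - 247.49.206.128/26 clear@26
  - 247.49.206.160/27 clear@27
  Q 59.87.111.44: descend 0 ; hops seen [H2] ; pick H2
  Q 228.57.176.2: descend 111001000011100110110 ; hops seen [H2,H0,H2,H2,H0] ; pick H0
  - 128.0.0.0/1 clear@1
  Q 228.57.176.137: descend 111001000011100110110 ; hops seen [H2,H2,H2,H0] ; pick H0
  + 228.57.183.0/24 (H1) depth=24
  + 88.230.218.136/32 (H2) depth=32

== LOOKUPS ==
["H2","H2","H1","H2","H2","H1","H2","H1","H0","H2","H2","H0","H2","H0","H0"]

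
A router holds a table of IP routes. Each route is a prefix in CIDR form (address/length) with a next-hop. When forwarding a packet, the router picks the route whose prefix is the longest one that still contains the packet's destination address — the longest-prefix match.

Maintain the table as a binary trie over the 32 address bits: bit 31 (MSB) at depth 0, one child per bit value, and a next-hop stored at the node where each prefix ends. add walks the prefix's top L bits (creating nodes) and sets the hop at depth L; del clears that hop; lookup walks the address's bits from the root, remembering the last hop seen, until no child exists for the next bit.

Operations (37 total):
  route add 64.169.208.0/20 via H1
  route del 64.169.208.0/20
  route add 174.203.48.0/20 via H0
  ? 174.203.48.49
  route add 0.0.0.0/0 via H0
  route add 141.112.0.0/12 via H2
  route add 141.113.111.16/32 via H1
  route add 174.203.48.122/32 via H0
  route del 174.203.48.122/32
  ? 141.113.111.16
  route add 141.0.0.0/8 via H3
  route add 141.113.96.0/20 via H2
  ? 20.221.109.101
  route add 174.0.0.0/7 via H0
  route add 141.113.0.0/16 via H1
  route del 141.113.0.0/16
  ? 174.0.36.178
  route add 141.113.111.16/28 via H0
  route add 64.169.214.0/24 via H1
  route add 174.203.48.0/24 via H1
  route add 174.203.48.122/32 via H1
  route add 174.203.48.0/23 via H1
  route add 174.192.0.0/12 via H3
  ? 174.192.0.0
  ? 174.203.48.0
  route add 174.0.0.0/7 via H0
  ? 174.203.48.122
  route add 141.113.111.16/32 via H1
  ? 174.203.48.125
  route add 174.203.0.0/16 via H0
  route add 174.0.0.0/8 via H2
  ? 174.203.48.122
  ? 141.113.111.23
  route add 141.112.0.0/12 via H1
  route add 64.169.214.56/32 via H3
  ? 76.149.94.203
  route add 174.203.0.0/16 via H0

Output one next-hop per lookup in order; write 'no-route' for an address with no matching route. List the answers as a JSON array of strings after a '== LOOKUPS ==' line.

Apply in order:
  + 64.169.208.0/20 (H1) depth=20
  del 64.169.208.0/20 (clear depth 20)
  + 174.203.48.0/20 (H0) depth=20
  Q 174.203.48.49: descend 10101110110010110011 ; hops seen [H0] ; pick H0
  + 0.0.0.0/0 (H0) depth=0
  + 141.112.0.0/12 (H2) depth=12
  + 141.113.111.16/32 (H1) depth=32
  + 174.203.48.122/32 (H0) depth=32
  del 174.203.48.122/32 (clear depth 32)
  Q 141.113.111.16: descend 10001101011100010110111100010000 ; hops seen [H0,H2,H1] ; pick H1
  + 141.0.0.0/8 (H3) depth=8
  + 141.113.96.0/20 (H2) depth=20
  Q 20.221.109.101: descend 0 ; hops seen [H0] ; pick H0
  + 174.0.0.0/7 (H0) depth=7
  + 141.113.0.0/16 (H1) depth=16
  del 141.113.0.0/16 (clear depth 16)
  Q 174.0.36.178: descend 10101110 ; hops seen [H0,H0] ; pick H0
  + 141.113.111.16/28 (H0) depth=28
  + 64.169.214.0/24 (H1) depth=24
  + 174.203.48.0/24 (H1) depth=24
  + 174.203.48.122/32 (H1) depth=32
  + 174.203.48.0/23 (H1) depth=23
  + 174.192.0.0/12 (H3) depth=12
  Q 174.192.0.0: descend 101011101100 ; hops seen [H0,H0,H3] ; pick H3
  Q 174.203.48.0: descend 1010111011001011001100000 ; hops seen [H0,H0,H3,H0,H1,H1] ; pick H1
  + 174.0.0.0/7 (H0) depth=7
  Q 174.203.48.122: descend 10101110110010110011000001111010 ; hops seen [H0,H0,H3,H0,H1,H1,H1] ; pick H1
  + 141.113.111.16/32 (H1) depth=32
  Q 174.203.48.125: descend 10101110110010110011000001111 ; hops seen [H0,H0,H3,H0,H1,H1] ; pick H1
  + 174.203.0.0/16 (H0) depth=16
  + 174.0.0.0/8 (H2) depth=8
  Q 174.203.48.122: descend 10101110110010110011000001111010 ; hops seen [H0,H0,H2,H3,H0,H0,H1,H1,H1] ; pick H1
  Q 141.113.111.23: descend 10001101011100010110111100010 ; hops seen [H0,H3,H2,H2,H0] ; pick H0
  + 141.112.0.0/12 (H1) depth=12
  + 64.169.214.56/32 (H3) depth=32
  Q 76.149.94.203: descend 0100 ; hops seen [H0] ; pick H0
  + 174.203.0.0/16 (H0) depth=16

== LOOKUPS ==
["H0","H1","H0","H0","H3","H1","H1","H1","H1","H0","H0"]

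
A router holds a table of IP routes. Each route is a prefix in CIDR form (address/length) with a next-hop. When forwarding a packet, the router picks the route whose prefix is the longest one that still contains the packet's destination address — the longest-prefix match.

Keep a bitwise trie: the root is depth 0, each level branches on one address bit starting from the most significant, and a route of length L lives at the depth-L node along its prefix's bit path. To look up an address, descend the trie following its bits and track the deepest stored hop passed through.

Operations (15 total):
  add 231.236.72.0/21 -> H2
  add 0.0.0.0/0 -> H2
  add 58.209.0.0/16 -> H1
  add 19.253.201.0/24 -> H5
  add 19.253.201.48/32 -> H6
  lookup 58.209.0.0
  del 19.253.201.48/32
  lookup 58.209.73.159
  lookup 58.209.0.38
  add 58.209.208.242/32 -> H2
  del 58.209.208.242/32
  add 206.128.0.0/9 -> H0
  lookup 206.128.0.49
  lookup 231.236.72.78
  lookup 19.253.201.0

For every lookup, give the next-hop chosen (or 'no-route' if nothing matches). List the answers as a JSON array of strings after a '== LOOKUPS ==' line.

Process each operation:
  + 231.236.72.0/21 (H2) depth=21
  + 0.0.0.0/0 (H2) depth=0
  + 58.209.0.0/16 (H1) depth=16
  + 19.253.201.0/24 (H5) depth=24
  + 19.253.201.48/32 (H6) depth=32
  ? 58.209.0.0  path d0:H2→d1:-→d2:-→d3:-→d4:-→d5:-→d6:-→d7:-→d8:-→d9:-→d10:-→d11:-→d12:-→d13:-→d14:-→d15:-→d16:H1  best=H1
  del 19.253.201.48/32 (clear depth 32)
  ? 58.209.73.159  path d0:H2→d1:-→d2:-→d3:-→d4:-→d5:-→d6:-→d7:-→d8:-→d9:-→d10:-→d11:-→d12:-→d13:-→d14:-→d15:-→d16:H1  best=H1
  ? 58.209.0.38  path d0:H2→d1:-→d2:-→d3:-→d4:-→d5:-→d6:-→d7:-→d8:-→d9:-→d10:-→d11:-→d12:-→d13:-→d14:-→d15:-→d16:H1  best=H1
  + 58.209.208.242/32 (H2) depth=32
  del 58.209.208.242/32 (clear depth 32)
  + 206.128.0.0/9 (H0) depth=9
  ? 206.128.0.49  path d0:H2→d1:-→d2:-→d3:-→d4:-→d5:-→d6:-→d7:-→d8:-→d9:H0  best=H0
  ? 231.236.72.78  path d0:H2→d1:-→d2:-→d3:-→d4:-→d5:-→d6:-→d7:-→d8:-→d9:-→d10:-→d11:-→d12:-→d13:-→d14:-→d15:-→d16:-→d17:-→d18:-→d19:-→d20:-→d21:H2  best=H2
  ? 19.253.201.0  path d0:H2→d1:-→d2:-→d3:-→d4:-→d5:-→d6:-→d7:-→d8:-→d9:-→d10:-→d11:-→d12:-→d13:-→d14:-→d15:-→d16:-→d17:-→d18:-→d19:-→d20:-→d21:-→d22:-→d23:-→d24:H5→d25:-→d26:-  best=H5

== LOOKUPS ==
["H1","H1","H1","H0","H2","H5"]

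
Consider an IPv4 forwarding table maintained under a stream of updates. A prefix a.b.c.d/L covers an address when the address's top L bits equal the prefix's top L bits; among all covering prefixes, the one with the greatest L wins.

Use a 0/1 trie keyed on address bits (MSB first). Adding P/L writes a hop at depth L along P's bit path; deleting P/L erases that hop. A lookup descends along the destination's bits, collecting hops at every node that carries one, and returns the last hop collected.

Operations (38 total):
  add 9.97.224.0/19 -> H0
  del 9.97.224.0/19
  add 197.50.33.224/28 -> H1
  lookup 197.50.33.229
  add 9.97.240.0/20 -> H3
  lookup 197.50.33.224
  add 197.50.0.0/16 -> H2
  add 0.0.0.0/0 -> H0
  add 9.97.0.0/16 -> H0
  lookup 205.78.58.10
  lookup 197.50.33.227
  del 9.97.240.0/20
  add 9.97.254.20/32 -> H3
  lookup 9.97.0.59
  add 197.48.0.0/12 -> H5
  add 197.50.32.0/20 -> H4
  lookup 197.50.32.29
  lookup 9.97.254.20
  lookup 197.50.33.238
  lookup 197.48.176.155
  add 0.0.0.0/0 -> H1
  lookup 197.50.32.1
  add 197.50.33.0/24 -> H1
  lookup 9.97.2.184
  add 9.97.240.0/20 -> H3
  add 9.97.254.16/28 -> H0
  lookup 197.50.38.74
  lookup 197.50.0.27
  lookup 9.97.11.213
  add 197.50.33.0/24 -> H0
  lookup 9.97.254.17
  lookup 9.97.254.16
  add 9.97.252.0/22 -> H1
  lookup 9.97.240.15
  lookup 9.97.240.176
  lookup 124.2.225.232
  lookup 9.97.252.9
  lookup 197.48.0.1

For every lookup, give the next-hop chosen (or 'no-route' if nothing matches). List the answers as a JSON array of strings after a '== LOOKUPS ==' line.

Apply in order:
  + 9.97.224.0/19 (H0) depth=19
  del 9.97.224.0/19 (clear depth 19)
  + 197.50.33.224/28 (H1) depth=28
  lookup 197.50.33.229: bits 1100010100110010001000011110 walk d0:-→d1:-→d2:-→d3:-→d4:-→d5:-→d6:-→d7:-→d8:-→d9:-→d10:-→d11:-→d12:-→d13:-→d14:-→d15:-→d16:-→d17:-→d18:-→d19:-→d20:-→d21:-→d22:-→d23:-→d24:-→d25:-→d26:-→d27:-→d28:H1 -> H1
  + 9.97.240.0/20 (H3) depth=20
  lookup 197.50.33.224: bits 1100010100110010001000011110 walk d0:-→d1:-→d2:-→d3:-→d4:-→d5:-→d6:-→d7:-→d8:-→d9:-→d10:-→d11:-→d12:-→d13:-→d14:-→d15:-→d16:-→d17:-→d18:-→d19:-→d20:-→d21:-→d22:-→d23:-→d24:-→d25:-→d26:-→d27:-→d28:H1 -> H1
  + 197.50.0.0/16 (H2) depth=16
  + 0.0.0.0/0 (H0) depth=0
  + 9.97.0.0/16 (H0) depth=16
  lookup 205.78.58.10: bits 1100 walk d0:H0→d1:-→d2:-→d3:-→d4:- -> H0
  lookup 197.50.33.227: bits 1100010100110010001000011110 walk d0:H0→d1:-→d2:-→d3:-→d4:-→d5:-→d6:-→d7:-→d8:-→d9:-→d10:-→d11:-→d12:-→d13:-→d14:-→d15:-→d16:H2→d17:-→d18:-→d19:-→d20:-→d21:-→d22:-→d23:-→d24:-→d25:-→d26:-→d27:-→d28:H1 -> H1
  del 9.97.240.0/20 (clear depth 20)
  + 9.97.254.20/32 (H3) depth=32
  lookup 9.97.0.59: bits 0000100101100001 walk d0:H0→d1:-→d2:-→d3:-→d4:-→d5:-→d6:-→d7:-→d8:-→d9:-→d10:-→d11:-→d12:-→d13:-→d14:-→d15:-→d16:H0 -> H0
  + 197.48.0.0/12 (H5) depth=12
  + 197.50.32.0/20 (H4) depth=20
  lookup 197.50.32.29: bits 11000101001100100010000 walk d0:H0→d1:-→d2:-→d3:-→d4:-→d5:-→d6:-→d7:-→d8:-→d9:-→d10:-→d11:-→d12:H5→d13:-→d14:-→d15:-→d16:H2→d17:-→d18:-→d19:-→d20:H4→d21:-→d22:-→d23:- -> H4
  lookup 9.97.254.20: bits 00001001011000011111111000010100 walk d0:H0→d1:-→d2:-→d3:-→d4:-→d5:-→d6:-→d7:-→d8:-→d9:-→d10:-→d11:-→d12:-→d13:-→d14:-→d15:-→d16:H0→d17:-→d18:-→d19:-→d20:-→d21:-→d22:-→d23:-→d24:-→d25:-→d26:-→d27:-→d28:-→d29:-→d30:-→d31:-→d32:H3 -> H3
  lookup 197.50.33.238: bits 1100010100110010001000011110 walk d0:H0→d1:-→d2:-→d3:-→d4:-→d5:-→d6:-→d7:-→d8:-→d9:-→d10:-→d11:-→d12:H5→d13:-→d14:-→d15:-→d16:H2→d17:-→d18:-→d19:-→d20:H4→d21:-→d22:-→d23:-→d24:-→d25:-→d26:-→d27:-→d28:H1 -> H1
  lookup 197.48.176.155: bits 11000101001100 walk d0:H0→d1:-→d2:-→d3:-→d4:-→d5:-→d6:-→d7:-→d8:-→d9:-→d10:-→d11:-→d12:H5→d13:-→d14:- -> H5
  + 0.0.0.0/0 (H1) depth=0
  lookup 197.50.32.1: bits 11000101001100100010000 walk d0:H1→d1:-→d2:-→d3:-→d4:-→d5:-→d6:-→d7:-→d8:-→d9:-→d10:-→d11:-→d12:H5→d13:-→d14:-→d15:-→d16:H2→d17:-→d18:-→d19:-→d20:H4→d21:-→d22:-→d23:- -> H4
  + 197.50.33.0/24 (H1) depth=24
  lookup 9.97.2.184: bits 0000100101100001 walk d0:H1→d1:-→d2:-→d3:-→d4:-→d5:-→d6:-→d7:-→d8:-→d9:-→d10:-→d11:-→d12:-→d13:-→d14:-→d15:-→d16:H0 -> H0
  + 9.97.240.0/20 (H3) depth=20
  + 9.97.254.16/28 (H0) depth=28
  lookup 197.50.38.74: bits 110001010011001000100 walk d0:H1→d1:-→d2:-→d3:-→d4:-→d5:-→d6:-→d7:-→d8:-→d9:-→d10:-→d11:-→d12:H5→d13:-→d14:-→d15:-→d16:H2→d17:-→d18:-→d19:-→d20:H4→d21:- -> H4
  lookup 197.50.0.27: bits 110001010011001000 walk d0:H1→d1:-→d2:-→d3:-→d4:-→d5:-→d6:-→d7:-→d8:-→d9:-→d10:-→d11:-→d12:H5→d13:-→d14:-→d15:-→d16:H2→d17:-→d18:- -> H2
  lookup 9.97.11.213: bits 0000100101100001 walk d0:H1→d1:-→d2:-→d3:-→d4:-→d5:-→d6:-→d7:-→d8:-→d9:-→d10:-→d11:-→d12:-→d13:-→d14:-→d15:-→d16:H0 -> H0
  + 197.50.33.0/24 (H0) depth=24
  lookup 9.97.254.17: bits 00001001011000011111111000010 walk d0:H1→d1:-→d2:-→d3:-→d4:-→d5:-→d6:-→d7:-→d8:-→d9:-→d10:-→d11:-→d12:-→d13:-→d14:-→d15:-→d16:H0→d17:-→d18:-→d19:-→d20:H3→d21:-→d22:-→d23:-→d24:-→d25:-→d26:-→d27:-→d28:H0→d29:- -> H0
  lookup 9.97.254.16: bits 00001001011000011111111000010 walk d0:H1→d1:-→d2:-→d3:-→d4:-→d5:-→d6:-→d7:-→d8:-→d9:-→d10:-→d11:-→d12:-→d13:-→d14:-→d15:-→d16:H0→d17:-→d18:-→d19:-→d20:H3→d21:-→d22:-→d23:-→d24:-→d25:-→d26:-→d27:-→d28:H0→d29:- -> H0
  + 9.97.252.0/22 (H1) depth=22
  lookup 9.97.240.15: bits 00001001011000011111 walk d0:H1→d1:-→d2:-→d3:-→d4:-→d5:-→d6:-→d7:-→d8:-→d9:-→d10:-→d11:-→d12:-→d13:-→d14:-→d15:-→d16:H0→d17:-→d18:-→d19:-→d20:H3 -> H3
  lookup 9.97.240.176: bits 00001001011000011111 walk d0:H1→d1:-→d2:-→d3:-→d4:-→d5:-→d6:-→d7:-→d8:-→d9:-→d10:-→d11:-→d12:-→d13:-→d14:-→d15:-→d16:H0→d17:-→d18:-→d19:-→d20:H3 -> H3
  lookup 124.2.225.232: bits 0 walk d0:H1→d1:- -> H1
  lookup 9.97.252.9: bits 0000100101100001111111 walk d0:H1→d1:-→d2:-→d3:-→d4:-→d5:-→d6:-→d7:-→d8:-→d9:-→d10:-→d11:-→d12:-→d13:-→d14:-→d15:-→d16:H0→d17:-→d18:-→d19:-→d20:H3→d21:-→d22:H1 -> H1
  lookup 197.48.0.1: bits 11000101001100 walk d0:H1→d1:-→d2:-→d3:-→d4:-→d5:-→d6:-→d7:-→d8:-→d9:-→d10:-→d11:-→d12:H5→d13:-→d14:- -> H5

== LOOKUPS ==
["H1","H1","H0","H1","H0","H4","H3","H1","H5","H4","H0","H4","H2","H0","H0","H0","H3","H3","H1","H1","H5"]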